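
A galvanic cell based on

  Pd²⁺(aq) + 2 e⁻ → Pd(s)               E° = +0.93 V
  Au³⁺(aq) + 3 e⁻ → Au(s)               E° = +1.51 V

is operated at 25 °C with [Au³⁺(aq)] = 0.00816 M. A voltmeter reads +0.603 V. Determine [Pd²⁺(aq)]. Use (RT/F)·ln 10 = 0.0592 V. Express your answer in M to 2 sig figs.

0.0068 M

Au³⁺/Au is the cathode (higher E°); E°cell = +1.51 − (+0.93) = +0.58 V with n = 6.
From the Nernst equation, log Q = n(E° − E)/0.0592 = 6·(+0.58 − (+0.603))/0.0592 = −2.331.
The balanced reaction is 2 Au³⁺(aq) + 3 Pd(s) → 2 Au(s) + 3 Pd²⁺(aq), so Q = [Pd²⁺(aq)]^3 / [Au³⁺(aq)]^2.
Substituting the known concentrations and solving, log [Pd²⁺(aq)] = −2.169 and [Pd²⁺(aq)] = 0.0068 M.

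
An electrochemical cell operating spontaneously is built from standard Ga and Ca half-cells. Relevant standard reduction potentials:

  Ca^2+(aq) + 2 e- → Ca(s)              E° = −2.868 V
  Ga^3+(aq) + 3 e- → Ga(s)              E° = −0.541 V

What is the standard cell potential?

+2.327 V

Of the two couples in this cell, the one with the more positive reduction potential is reduced at the cathode: here that is Ga³⁺/Ga (−0.541 V); Ca²⁺/Ca (−2.868 V) is the anode.
E°cell = E°(cathode) − E°(anode) = −0.541 − (−2.868) = +2.327 V.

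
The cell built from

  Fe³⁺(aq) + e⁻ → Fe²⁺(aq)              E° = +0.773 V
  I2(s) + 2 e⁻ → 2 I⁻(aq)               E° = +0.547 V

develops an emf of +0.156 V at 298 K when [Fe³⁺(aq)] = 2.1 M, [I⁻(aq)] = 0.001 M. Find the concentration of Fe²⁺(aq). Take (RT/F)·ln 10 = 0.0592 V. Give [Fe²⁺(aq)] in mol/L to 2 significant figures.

0.032 M

With Fe³⁺/Fe²⁺ at the cathode and I₂/I⁻ at the anode, E°cell = +0.773 − (+0.547) = +0.226 V (n = 2).
From the Nernst equation, log Q = n(E° − E)/0.0592 = 2·(+0.226 − (+0.156))/0.0592 = 2.365.
For 2 Fe³⁺(aq) + 2 I⁻(aq) → 2 Fe²⁺(aq) + I2(s), the reaction quotient is Q = [Fe²⁺(aq)]^2 / ([Fe³⁺(aq)]^2·[I⁻(aq)]^2).
Substituting the known concentrations and solving, log [Fe²⁺(aq)] = −1.495 and [Fe²⁺(aq)] = 0.032 M.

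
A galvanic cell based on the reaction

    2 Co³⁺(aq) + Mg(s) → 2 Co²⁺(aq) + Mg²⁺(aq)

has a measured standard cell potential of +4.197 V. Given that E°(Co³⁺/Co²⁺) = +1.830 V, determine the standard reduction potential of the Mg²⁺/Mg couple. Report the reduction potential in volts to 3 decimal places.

In the reaction as written the Co³⁺/Co²⁺ couple is reduced (cathode) and Mg²⁺/Mg is oxidized (anode), so E°cell = E°(Co³⁺/Co²⁺) − E°(Mg²⁺/Mg).
E°(Mg²⁺/Mg) = E°(cathode) − E°cell = +1.830 − (+4.197) = −2.367 V.

−2.367 V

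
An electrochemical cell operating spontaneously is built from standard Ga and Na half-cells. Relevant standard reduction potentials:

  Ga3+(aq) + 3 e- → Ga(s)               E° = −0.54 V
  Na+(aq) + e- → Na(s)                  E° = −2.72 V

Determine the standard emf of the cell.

Of the two couples in this cell, the one with the more positive reduction potential is reduced at the cathode: here that is Ga³⁺/Ga (−0.54 V); Na⁺/Na (−2.72 V) is the anode.
E°cell = E°(cathode) − E°(anode) = −0.54 − (−2.72) = +2.18 V.

+2.18 V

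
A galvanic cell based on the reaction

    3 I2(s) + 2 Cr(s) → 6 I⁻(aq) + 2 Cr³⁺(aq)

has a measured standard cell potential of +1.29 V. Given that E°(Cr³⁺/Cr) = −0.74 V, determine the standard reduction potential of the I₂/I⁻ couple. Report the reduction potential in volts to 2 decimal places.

In the reaction as written the I₂/I⁻ couple is reduced (cathode) and Cr³⁺/Cr is oxidized (anode), so E°cell = E°(I₂/I⁻) − E°(Cr³⁺/Cr).
E°(I₂/I⁻) = E°cell + E°(anode) = +1.29 + (−0.74) = +0.55 V.

+0.55 V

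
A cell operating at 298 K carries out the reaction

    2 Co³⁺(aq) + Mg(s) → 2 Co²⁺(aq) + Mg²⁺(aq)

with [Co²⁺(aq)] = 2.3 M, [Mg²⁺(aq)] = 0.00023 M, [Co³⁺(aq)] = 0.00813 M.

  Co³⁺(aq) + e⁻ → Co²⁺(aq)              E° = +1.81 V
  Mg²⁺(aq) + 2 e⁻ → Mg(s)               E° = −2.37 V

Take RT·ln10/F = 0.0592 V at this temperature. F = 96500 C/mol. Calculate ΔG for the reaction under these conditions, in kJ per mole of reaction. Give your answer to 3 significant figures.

−800 kJ/mol

The standard cell potential is +1.81 − (−2.37) = +4.18 V, with n = 2 electrons in the balanced equation.
Here Q = ([Co²⁺(aq)]^2·[Mg²⁺(aq)]) / [Co³⁺(aq)]^2 = 18.4 (log Q = 1.265), giving E = +4.18 − (0.0592/2)·(1.265) = +4.1426 V.
Finally ΔG = −nFE = −(2)(96500 C/mol)(+4.1426 V) = −800 kJ/mol.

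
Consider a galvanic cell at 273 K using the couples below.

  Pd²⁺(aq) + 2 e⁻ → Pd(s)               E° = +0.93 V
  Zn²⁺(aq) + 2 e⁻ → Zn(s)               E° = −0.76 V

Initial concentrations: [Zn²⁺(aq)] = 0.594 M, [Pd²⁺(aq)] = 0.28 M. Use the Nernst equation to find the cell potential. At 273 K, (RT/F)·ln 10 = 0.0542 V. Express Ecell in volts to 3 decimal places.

Pd²⁺/Pd is reduced (cathode, E° = +0.93 V) and Zn²⁺/Zn is oxidized (anode).
The standard potential is +0.93 − (−0.76) = +1.69 V and the balanced reaction transfers n = 2 electrons.
The balanced reaction is Pd²⁺(aq) + Zn(s) → Pd(s) + Zn²⁺(aq), so Q = [Zn²⁺(aq)] / [Pd²⁺(aq)] = 2.12 and log Q = 0.327.
E = E° − (0.0542/n)·log Q = +1.69 − (0.0542/2)(0.327) = +1.681 V.

+1.681 V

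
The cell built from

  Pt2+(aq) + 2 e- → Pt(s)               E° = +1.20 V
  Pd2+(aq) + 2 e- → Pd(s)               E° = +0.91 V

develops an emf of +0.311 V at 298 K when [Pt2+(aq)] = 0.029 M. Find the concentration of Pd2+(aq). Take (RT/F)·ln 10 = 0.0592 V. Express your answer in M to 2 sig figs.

Pt²⁺/Pt is the cathode (higher E°); E°cell = +1.20 − (+0.91) = +0.29 V with n = 2.
Since E = E° − (0.0592/n)·log Q, log Q = n(E° − E)/0.0592 = −0.709.
Balancing electrons gives Pt2+(aq) + Pd(s) → Pt(s) + Pd2+(aq); thus Q = [Pd2+(aq)] / [Pt2+(aq)].
Isolating [Pd2+(aq)] in Q = 10^{−0.709} yields log [Pd2+(aq)] = −2.247, i.e. 0.0057 M.

0.0057 M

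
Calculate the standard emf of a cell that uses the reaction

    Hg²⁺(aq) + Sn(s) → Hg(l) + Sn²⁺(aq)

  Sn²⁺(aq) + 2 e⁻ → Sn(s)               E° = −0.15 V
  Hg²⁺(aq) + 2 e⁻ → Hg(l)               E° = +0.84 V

Hg²⁺(aq) gains electrons, so the Hg²⁺/Hg couple is the cathode; the Sn²⁺/Sn couple is the anode.
E°cell = E°(cathode) − E°(anode) = +0.84 − (−0.15) = +0.99 V.
The positive value indicates the reaction is spontaneous as written.

+0.99 V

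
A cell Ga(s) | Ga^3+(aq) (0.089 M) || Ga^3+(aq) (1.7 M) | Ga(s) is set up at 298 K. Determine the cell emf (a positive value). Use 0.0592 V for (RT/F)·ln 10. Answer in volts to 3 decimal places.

0.025 V

For a concentration cell E°cell = 0, since both electrodes use the same couple.
The compartment with the higher Ga^3+(aq) concentration (1.7 M) acts as the cathode; ions are reduced there and produced at the dilute (0.089 M) anode.
With n = 3, Ecell = −(0.0592/3)·log([dilute]/[conc]) = −(0.0592/3)·log(0.089/1.7) = +0.025 V.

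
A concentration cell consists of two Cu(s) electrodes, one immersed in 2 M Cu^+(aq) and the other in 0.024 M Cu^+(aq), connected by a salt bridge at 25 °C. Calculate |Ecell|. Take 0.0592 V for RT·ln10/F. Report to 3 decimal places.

0.114 V

For a concentration cell E°cell = 0, since both electrodes use the same couple.
The compartment with the higher Cu^+(aq) concentration (2 M) acts as the cathode; ions are reduced there and produced at the dilute (0.024 M) anode.
With n = 1, Ecell = −(0.0592/1)·log([dilute]/[conc]) = −(0.0592/1)·log(0.024/2) = +0.114 V.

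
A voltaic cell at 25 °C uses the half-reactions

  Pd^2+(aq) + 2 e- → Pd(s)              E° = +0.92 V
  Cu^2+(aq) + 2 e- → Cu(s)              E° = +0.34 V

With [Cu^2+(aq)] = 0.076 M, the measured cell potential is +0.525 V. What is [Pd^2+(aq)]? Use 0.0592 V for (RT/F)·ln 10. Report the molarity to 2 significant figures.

With Pd²⁺/Pd at the cathode and Cu²⁺/Cu at the anode, E°cell = +0.92 − (+0.34) = +0.58 V (n = 2).
Rearranging E = E° − (0.0592/n)·log Q gives log Q = 2(+0.58 − (+0.525))/0.0592 = 1.858.
For Pd^2+(aq) + Cu(s) → Pd(s) + Cu^2+(aq), the reaction quotient is Q = [Cu^2+(aq)] / [Pd^2+(aq)].
Substituting the known concentrations and solving, log [Pd^2+(aq)] = −2.977 and [Pd^2+(aq)] = 0.0011 M.

0.0011 M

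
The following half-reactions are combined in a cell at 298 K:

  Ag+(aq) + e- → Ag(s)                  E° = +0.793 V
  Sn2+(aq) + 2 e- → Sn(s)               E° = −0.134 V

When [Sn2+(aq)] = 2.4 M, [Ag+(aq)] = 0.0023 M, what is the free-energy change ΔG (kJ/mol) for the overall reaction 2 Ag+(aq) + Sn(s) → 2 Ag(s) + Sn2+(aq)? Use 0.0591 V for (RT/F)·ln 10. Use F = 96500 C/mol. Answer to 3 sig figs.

−147 kJ/mol

The standard cell potential is +0.793 − (−0.134) = +0.927 V, with n = 2 electrons in the balanced equation.
Here Q = [Sn2+(aq)] / [Ag+(aq)]^2 = 4.54×10^5 (log Q = 5.657), giving E = +0.927 − (0.0591/2)·(5.657) = +0.7598 V.
ΔG = −nFE = −(2)(96500)(+0.7598) J/mol = −147 kJ/mol.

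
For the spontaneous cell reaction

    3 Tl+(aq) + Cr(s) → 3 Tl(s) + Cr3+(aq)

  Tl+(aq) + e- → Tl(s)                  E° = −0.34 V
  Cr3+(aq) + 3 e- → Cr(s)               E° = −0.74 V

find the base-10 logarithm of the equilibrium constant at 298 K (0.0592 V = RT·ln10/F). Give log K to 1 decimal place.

The Tl⁺/Tl couple is reduced (cathode); E°cell = −0.34 − (−0.74) = +0.40 V with n = 3.
At equilibrium E = 0, so log K = nE°cell / 0.0592 = (3)(+0.40) / 0.0592 = 20.3.

log K = 20.3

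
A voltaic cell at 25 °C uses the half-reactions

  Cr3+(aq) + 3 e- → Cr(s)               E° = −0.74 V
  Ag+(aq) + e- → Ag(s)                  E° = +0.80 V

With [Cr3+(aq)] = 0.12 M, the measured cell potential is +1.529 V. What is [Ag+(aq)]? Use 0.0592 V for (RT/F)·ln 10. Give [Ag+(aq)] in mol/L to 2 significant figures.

The Ag⁺/Ag couple has the larger reduction potential, so it is the cathode: E°cell = +0.80 − (−0.74) = +1.54 V and n = 3.
Rearranging E = E° − (0.0592/n)·log Q gives log Q = 3(+1.54 − (+1.529))/0.0592 = 0.557.
For 3 Ag+(aq) + Cr(s) → 3 Ag(s) + Cr3+(aq), the reaction quotient is Q = [Cr3+(aq)] / [Ag+(aq)]^3.
Solving for the unknown gives log [Ag+(aq)] = −0.493, so [Ag+(aq)] ≈ 0.32 M.

0.32 M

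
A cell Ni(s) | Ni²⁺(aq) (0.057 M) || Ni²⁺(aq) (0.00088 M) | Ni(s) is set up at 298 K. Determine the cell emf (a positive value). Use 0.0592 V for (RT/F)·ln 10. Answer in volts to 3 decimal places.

For a concentration cell E°cell = 0, since both electrodes use the same couple.
The compartment with the higher Ni²⁺(aq) concentration (0.057 M) acts as the cathode; ions are reduced there and produced at the dilute (0.00088 M) anode.
With n = 2, Ecell = −(0.0592/2)·log([dilute]/[conc]) = −(0.0592/2)·log(0.00088/0.057) = +0.054 V.

0.054 V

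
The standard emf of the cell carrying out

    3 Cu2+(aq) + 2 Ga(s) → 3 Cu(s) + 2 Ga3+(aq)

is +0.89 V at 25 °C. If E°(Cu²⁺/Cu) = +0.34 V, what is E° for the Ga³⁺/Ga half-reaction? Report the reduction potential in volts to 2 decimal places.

−0.55 V

In the reaction as written the Cu²⁺/Cu couple is reduced (cathode) and Ga³⁺/Ga is oxidized (anode), so E°cell = E°(Cu²⁺/Cu) − E°(Ga³⁺/Ga).
E°(Ga³⁺/Ga) = E°(cathode) − E°cell = +0.34 − (+0.89) = −0.55 V.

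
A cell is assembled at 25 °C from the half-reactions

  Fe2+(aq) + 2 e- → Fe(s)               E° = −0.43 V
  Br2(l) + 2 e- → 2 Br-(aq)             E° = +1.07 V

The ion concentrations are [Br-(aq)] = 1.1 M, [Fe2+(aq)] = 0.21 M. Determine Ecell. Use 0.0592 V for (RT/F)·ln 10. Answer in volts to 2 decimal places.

+1.52 V

Br₂/Br⁻ is reduced (cathode, E° = +1.07 V) and Fe²⁺/Fe is oxidized (anode).
The standard potential is +1.07 − (−0.43) = +1.50 V and the balanced reaction transfers n = 2 electrons.
Balancing gives Br2(l) + Fe(s) → 2 Br-(aq) + Fe2+(aq); hence Q = [Br-(aq)]^2·[Fe2+(aq)] = 0.254 (log Q = −0.595).
Applying E = E° − (RT ln10/nF)·log Q gives +1.50 − (0.0592/2)(−0.595) = +1.52 V.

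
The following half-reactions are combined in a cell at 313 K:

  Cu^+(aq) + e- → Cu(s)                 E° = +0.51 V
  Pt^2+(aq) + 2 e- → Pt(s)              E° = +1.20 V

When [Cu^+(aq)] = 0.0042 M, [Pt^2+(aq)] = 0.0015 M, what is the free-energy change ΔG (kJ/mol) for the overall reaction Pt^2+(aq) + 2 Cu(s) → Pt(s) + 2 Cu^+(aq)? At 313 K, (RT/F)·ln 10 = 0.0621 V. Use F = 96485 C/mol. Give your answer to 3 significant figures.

−145 kJ/mol

With Pt²⁺/Pt reduced at the cathode, E°cell = +1.20 − (+0.51) = +0.69 V and n = 2.
Q = [Cu^+(aq)]^2 / [Pt^2+(aq)] = 0.0118, so log Q = −1.930 and E = +0.69 − (0.0621/2)(−1.930) = +0.7499 V.
ΔG = −nFE = −(2)(96485)(+0.7499) J/mol = −145 kJ/mol.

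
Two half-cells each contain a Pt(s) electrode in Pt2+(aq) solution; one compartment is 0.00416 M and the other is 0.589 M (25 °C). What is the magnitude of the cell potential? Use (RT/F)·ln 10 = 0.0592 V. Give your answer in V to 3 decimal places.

For a concentration cell E°cell = 0, since both electrodes use the same couple.
The compartment with the higher Pt2+(aq) concentration (0.589 M) acts as the cathode; ions are reduced there and produced at the dilute (0.00416 M) anode.
With n = 2, Ecell = −(0.0592/2)·log([dilute]/[conc]) = −(0.0592/2)·log(0.00416/0.589) = +0.064 V.

0.064 V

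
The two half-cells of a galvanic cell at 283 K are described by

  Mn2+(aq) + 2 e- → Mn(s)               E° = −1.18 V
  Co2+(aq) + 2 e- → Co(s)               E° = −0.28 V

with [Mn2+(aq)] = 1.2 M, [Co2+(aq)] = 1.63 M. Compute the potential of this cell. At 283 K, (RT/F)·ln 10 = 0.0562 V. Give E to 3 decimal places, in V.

+0.904 V

The Co²⁺/Co couple has the more positive E°, so it is the cathode; Mn²⁺/Mn is the anode.
E°cell = E°cat − E°an = −0.28 − (−1.18) = +0.90 V; n = 2.
The balanced reaction is Co2+(aq) + Mn(s) → Co(s) + Mn2+(aq), so Q = [Mn2+(aq)] / [Co2+(aq)] = 0.736 and log Q = −0.133.
Applying E = E° − (RT ln10/nF)·log Q gives +0.90 − (0.0562/2)(−0.133) = +0.904 V.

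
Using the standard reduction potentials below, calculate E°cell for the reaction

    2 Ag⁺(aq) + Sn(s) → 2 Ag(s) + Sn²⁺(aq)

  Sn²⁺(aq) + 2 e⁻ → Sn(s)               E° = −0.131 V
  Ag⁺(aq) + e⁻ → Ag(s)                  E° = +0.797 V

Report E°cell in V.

+0.928 V

Ag⁺(aq) gains electrons, so the Ag⁺/Ag couple is the cathode; the Sn²⁺/Sn couple is the anode.
E°cell = E°(cathode) − E°(anode) = +0.797 − (−0.131) = +0.928 V.
The positive value indicates the reaction is spontaneous as written.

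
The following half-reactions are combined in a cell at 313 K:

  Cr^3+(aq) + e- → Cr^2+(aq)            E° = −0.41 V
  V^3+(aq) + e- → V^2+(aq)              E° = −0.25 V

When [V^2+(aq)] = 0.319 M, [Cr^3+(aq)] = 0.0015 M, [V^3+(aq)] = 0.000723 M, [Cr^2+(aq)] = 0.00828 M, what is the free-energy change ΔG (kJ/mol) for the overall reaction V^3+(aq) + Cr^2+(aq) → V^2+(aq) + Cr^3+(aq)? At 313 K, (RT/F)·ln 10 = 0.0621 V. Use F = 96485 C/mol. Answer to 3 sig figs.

−4.03 kJ/mol

With V³⁺/V²⁺ reduced at the cathode, E°cell = −0.25 − (−0.41) = +0.16 V and n = 1.
Here Q = ([V^2+(aq)]·[Cr^3+(aq)]) / ([V^3+(aq)]·[Cr^2+(aq)]) = 79.9 (log Q = 1.903), giving E = +0.16 − (0.0621/1)·(1.903) = +0.0418 V.
Finally ΔG = −nFE = −(1)(96485 C/mol)(+0.0418 V) = −4.03 kJ/mol.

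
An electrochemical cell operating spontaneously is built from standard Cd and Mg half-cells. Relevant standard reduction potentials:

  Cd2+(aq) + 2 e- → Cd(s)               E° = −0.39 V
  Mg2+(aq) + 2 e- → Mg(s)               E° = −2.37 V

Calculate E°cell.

Of the two couples in this cell, the one with the more positive reduction potential is reduced at the cathode: here that is Cd²⁺/Cd (−0.39 V); Mg²⁺/Mg (−2.37 V) is the anode.
E°cell = E°(cathode) − E°(anode) = −0.39 − (−2.37) = +1.98 V.

+1.98 V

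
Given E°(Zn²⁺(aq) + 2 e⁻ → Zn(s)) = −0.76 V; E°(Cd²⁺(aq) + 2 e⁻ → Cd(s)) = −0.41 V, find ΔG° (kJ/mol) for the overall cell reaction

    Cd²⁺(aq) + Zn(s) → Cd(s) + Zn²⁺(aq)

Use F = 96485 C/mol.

−67.5 kJ/mol

In the reaction as written Cd²⁺(aq) is reduced, so the Cd²⁺/Cd couple is the cathode and Zn²⁺/Zn is the anode.
E°cell = −0.41 − (−0.76) = +0.35 V; balancing electrons gives n = 2.
ΔG° = −nFE°cell = −(2)(96485)(+0.35) J/mol = −67.5 kJ/mol.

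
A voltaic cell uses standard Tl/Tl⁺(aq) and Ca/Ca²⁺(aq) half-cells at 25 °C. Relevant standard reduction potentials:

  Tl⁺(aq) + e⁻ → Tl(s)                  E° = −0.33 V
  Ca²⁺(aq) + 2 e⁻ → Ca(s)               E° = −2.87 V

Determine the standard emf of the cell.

Of the two couples in this cell, the one with the more positive reduction potential is reduced at the cathode: here that is Tl⁺/Tl (−0.33 V); Ca²⁺/Ca (−2.87 V) is the anode.
E°cell = E°(cathode) − E°(anode) = −0.33 − (−2.87) = +2.54 V.

+2.54 V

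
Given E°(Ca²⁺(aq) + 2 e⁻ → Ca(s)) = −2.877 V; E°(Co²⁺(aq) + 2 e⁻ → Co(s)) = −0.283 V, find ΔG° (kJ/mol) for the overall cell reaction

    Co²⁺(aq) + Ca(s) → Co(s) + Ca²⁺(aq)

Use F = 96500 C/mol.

In the reaction as written Co²⁺(aq) is reduced, so the Co²⁺/Co couple is the cathode and Ca²⁺/Ca is the anode.
E°cell = −0.283 − (−2.877) = +2.594 V; balancing electrons gives n = 2.
ΔG° = −nFE°cell = −(2)(96500)(+2.594) J/mol = −501 kJ/mol.

−501 kJ/mol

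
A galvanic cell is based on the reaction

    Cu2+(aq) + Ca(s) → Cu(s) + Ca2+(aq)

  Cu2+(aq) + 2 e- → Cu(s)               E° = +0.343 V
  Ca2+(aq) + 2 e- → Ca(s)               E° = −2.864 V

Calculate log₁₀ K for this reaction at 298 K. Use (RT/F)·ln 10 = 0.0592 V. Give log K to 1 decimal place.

log K = 108.3

The Cu²⁺/Cu couple is reduced (cathode); E°cell = +0.343 − (−2.864) = +3.207 V with n = 2.
At equilibrium E = 0, so log K = nE°cell / 0.0592 = (2)(+3.207) / 0.0592 = 108.3.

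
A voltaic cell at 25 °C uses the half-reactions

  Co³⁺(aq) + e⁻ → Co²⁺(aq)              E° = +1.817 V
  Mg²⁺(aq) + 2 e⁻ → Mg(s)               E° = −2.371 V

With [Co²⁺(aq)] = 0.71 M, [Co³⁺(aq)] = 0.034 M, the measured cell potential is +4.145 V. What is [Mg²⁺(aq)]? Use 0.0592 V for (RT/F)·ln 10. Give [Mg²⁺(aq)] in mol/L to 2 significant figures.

The Co³⁺/Co²⁺ couple has the larger reduction potential, so it is the cathode: E°cell = +1.817 − (−2.371) = +4.188 V and n = 2.
Since E = E° − (0.0592/n)·log Q, log Q = n(E° − E)/0.0592 = 1.453.
The balanced reaction is 2 Co³⁺(aq) + Mg(s) → 2 Co²⁺(aq) + Mg²⁺(aq), so Q = ([Co²⁺(aq)]^2·[Mg²⁺(aq)]) / [Co³⁺(aq)]^2.
Substituting the known concentrations and solving, log [Mg²⁺(aq)] = −1.187 and [Mg²⁺(aq)] = 0.065 M.

0.065 M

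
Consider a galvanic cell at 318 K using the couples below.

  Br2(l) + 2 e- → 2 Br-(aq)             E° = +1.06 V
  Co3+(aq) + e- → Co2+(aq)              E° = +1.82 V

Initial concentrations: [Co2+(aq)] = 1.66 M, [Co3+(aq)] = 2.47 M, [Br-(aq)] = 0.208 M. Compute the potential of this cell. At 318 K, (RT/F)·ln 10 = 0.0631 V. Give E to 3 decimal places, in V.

The Co³⁺/Co²⁺ couple has the more positive E°, so it is the cathode; Br₂/Br⁻ is the anode.
E°cell = E°cat − E°an = +1.82 − (+1.06) = +0.76 V; n = 2.
For the overall reaction 2 Co3+(aq) + 2 Br-(aq) → 2 Co2+(aq) + Br2(l), Q = [Co2+(aq)]^2 / ([Co3+(aq)]^2·[Br-(aq)]^2) = 10.4, giving log Q = 1.019.
Applying E = E° − (RT ln10/nF)·log Q gives +0.76 − (0.0631/2)(1.019) = +0.728 V.

+0.728 V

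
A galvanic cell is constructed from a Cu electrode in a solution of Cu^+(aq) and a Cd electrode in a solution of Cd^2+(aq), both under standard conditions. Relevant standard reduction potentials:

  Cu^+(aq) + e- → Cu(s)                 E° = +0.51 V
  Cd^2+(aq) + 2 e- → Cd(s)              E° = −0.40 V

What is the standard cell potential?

Of the two couples in this cell, the one with the more positive reduction potential is reduced at the cathode: here that is Cu⁺/Cu (+0.51 V); Cd²⁺/Cd (−0.40 V) is the anode.
E°cell = E°(cathode) − E°(anode) = +0.51 − (−0.40) = +0.91 V.

+0.91 V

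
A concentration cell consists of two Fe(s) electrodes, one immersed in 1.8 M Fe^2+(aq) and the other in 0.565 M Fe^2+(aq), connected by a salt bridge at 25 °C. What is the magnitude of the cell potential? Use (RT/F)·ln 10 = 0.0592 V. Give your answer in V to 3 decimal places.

For a concentration cell E°cell = 0, since both electrodes use the same couple.
The compartment with the higher Fe^2+(aq) concentration (1.8 M) acts as the cathode; ions are reduced there and produced at the dilute (0.565 M) anode.
With n = 2, Ecell = −(0.0592/2)·log([dilute]/[conc]) = −(0.0592/2)·log(0.565/1.8) = +0.015 V.

0.015 V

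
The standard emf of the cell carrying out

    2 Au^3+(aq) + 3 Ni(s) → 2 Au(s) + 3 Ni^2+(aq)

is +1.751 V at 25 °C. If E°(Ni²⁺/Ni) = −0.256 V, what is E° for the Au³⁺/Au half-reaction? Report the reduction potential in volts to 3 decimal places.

+1.495 V

In the reaction as written the Au³⁺/Au couple is reduced (cathode) and Ni²⁺/Ni is oxidized (anode), so E°cell = E°(Au³⁺/Au) − E°(Ni²⁺/Ni).
E°(Au³⁺/Au) = E°cell + E°(anode) = +1.751 + (−0.256) = +1.495 V.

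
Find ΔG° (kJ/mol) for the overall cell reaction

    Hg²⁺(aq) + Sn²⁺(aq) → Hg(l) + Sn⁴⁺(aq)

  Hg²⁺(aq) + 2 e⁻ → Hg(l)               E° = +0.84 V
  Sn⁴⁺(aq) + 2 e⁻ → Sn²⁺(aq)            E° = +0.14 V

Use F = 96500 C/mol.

In the reaction as written Hg²⁺(aq) is reduced, so the Hg²⁺/Hg couple is the cathode and Sn⁴⁺/Sn²⁺ is the anode.
E°cell = +0.84 − (+0.14) = +0.70 V; balancing electrons gives n = 2.
ΔG° = −nFE°cell = −(2)(96500)(+0.70) J/mol = −135 kJ/mol.

−135 kJ/mol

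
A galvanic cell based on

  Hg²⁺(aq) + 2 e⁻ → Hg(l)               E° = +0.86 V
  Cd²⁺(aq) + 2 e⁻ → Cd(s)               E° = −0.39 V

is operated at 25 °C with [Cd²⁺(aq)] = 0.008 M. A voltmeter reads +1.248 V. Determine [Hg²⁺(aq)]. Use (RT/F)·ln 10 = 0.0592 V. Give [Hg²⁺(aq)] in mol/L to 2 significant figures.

0.0068 M

Hg²⁺/Hg is the cathode (higher E°); E°cell = +0.86 − (−0.39) = +1.25 V with n = 2.
Since E = E° − (0.0592/n)·log Q, log Q = n(E° − E)/0.0592 = 0.068.
Balancing electrons gives Hg²⁺(aq) + Cd(s) → Hg(l) + Cd²⁺(aq); thus Q = [Cd²⁺(aq)] / [Hg²⁺(aq)].
Solving for the unknown gives log [Hg²⁺(aq)] = −2.165, so [Hg²⁺(aq)] ≈ 0.0068 M.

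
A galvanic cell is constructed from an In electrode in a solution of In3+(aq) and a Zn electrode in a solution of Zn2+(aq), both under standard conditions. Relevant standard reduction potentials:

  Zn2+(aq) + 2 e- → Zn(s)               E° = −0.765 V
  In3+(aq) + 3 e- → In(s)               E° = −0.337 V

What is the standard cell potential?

Of the two couples in this cell, the one with the more positive reduction potential is reduced at the cathode: here that is In³⁺/In (−0.337 V); Zn²⁺/Zn (−0.765 V) is the anode.
E°cell = E°(cathode) − E°(anode) = −0.337 − (−0.765) = +0.428 V.

+0.428 V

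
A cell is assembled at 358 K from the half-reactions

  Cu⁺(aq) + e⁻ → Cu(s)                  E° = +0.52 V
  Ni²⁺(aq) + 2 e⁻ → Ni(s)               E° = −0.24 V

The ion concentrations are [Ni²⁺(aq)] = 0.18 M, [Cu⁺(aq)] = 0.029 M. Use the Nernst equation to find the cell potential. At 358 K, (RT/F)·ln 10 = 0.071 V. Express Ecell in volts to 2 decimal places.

The Cu⁺/Cu couple has the more positive E°, so it is the cathode; Ni²⁺/Ni is the anode.
E°cell = +0.52 − (−0.24) = +0.76 V, with n = 2 electrons transferred.
Balancing gives 2 Cu⁺(aq) + Ni(s) → 2 Cu(s) + Ni²⁺(aq); hence Q = [Ni²⁺(aq)] / [Cu⁺(aq)]^2 = 214 (log Q = 2.330).
Applying E = E° − (RT ln10/nF)·log Q gives +0.76 − (0.071/2)(2.330) = +0.68 V.

+0.68 V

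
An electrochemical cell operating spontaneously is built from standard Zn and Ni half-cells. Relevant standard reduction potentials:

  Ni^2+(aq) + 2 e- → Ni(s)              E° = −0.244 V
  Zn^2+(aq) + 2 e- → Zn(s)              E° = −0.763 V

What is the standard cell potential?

+0.519 V

Of the two couples in this cell, the one with the more positive reduction potential is reduced at the cathode: here that is Ni²⁺/Ni (−0.244 V); Zn²⁺/Zn (−0.763 V) is the anode.
E°cell = E°(cathode) − E°(anode) = −0.244 − (−0.763) = +0.519 V.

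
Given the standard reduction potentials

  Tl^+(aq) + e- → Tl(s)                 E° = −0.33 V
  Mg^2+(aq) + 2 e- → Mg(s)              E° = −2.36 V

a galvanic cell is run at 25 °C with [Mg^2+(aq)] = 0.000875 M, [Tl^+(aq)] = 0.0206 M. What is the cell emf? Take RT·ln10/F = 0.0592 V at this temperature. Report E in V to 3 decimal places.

+2.021 V

Tl⁺/Tl is reduced (cathode, E° = −0.33 V) and Mg²⁺/Mg is oxidized (anode).
E°cell = E°cat − E°an = −0.33 − (−2.36) = +2.03 V; n = 2.
For the overall reaction 2 Tl^+(aq) + Mg(s) → 2 Tl(s) + Mg^2+(aq), Q = [Mg^2+(aq)] / [Tl^+(aq)]^2 = 2.06, giving log Q = 0.314.
Applying E = E° − (RT ln10/nF)·log Q gives +2.03 − (0.0592/2)(0.314) = +2.021 V.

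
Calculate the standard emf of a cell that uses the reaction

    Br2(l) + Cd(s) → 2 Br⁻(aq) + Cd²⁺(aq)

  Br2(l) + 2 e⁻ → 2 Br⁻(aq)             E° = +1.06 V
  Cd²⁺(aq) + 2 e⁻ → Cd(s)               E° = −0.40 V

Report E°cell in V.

In the reaction as written, Br2(l) is reduced (cathode) and Cd²⁺(aq) is produced by oxidation at the anode.
E°cell = E°(cathode) − E°(anode) = +1.06 − (−0.40) = +1.46 V.
The positive value indicates the reaction is spontaneous as written.

+1.46 V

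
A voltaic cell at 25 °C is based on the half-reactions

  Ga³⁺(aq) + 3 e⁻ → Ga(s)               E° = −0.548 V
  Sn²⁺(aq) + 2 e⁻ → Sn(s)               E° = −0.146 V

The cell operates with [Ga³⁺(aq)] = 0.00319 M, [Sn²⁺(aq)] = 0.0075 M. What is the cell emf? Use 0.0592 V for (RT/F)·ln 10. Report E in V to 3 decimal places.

The Sn²⁺/Sn couple has the more positive E°, so it is the cathode; Ga³⁺/Ga is the anode.
E°cell = E°cat − E°an = −0.146 − (−0.548) = +0.402 V; n = 6.
For the overall reaction 3 Sn²⁺(aq) + 2 Ga(s) → 3 Sn(s) + 2 Ga³⁺(aq), Q = [Ga³⁺(aq)]^2 / [Sn²⁺(aq)]^3 = 24.1, giving log Q = 1.382.
Applying E = E° − (RT ln10/nF)·log Q gives +0.402 − (0.0592/6)(1.382) = +0.388 V.

+0.388 V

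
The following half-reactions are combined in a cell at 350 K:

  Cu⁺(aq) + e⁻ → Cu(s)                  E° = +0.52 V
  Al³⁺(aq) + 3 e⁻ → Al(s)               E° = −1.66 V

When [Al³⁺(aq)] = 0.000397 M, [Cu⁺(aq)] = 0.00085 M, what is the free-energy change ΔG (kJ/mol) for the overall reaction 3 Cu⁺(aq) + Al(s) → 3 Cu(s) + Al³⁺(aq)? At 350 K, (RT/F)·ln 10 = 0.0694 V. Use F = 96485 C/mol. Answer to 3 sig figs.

−592 kJ/mol

The standard cell potential is +0.52 − (−1.66) = +2.18 V, with n = 3 electrons in the balanced equation.
The reaction quotient is [Al³⁺(aq)] / [Cu⁺(aq)]^3 = 6.46×10^5; by Nernst, E = +2.18 − (0.0694/3)(5.811) = +2.0456 V.
Finally ΔG = −nFE = −(3)(96485 C/mol)(+2.0456 V) = −592 kJ/mol.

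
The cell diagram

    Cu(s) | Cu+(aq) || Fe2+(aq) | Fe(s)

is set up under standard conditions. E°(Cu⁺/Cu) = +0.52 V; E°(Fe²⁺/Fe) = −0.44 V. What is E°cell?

By convention the left-hand electrode in cell notation is the anode (oxidation) and the right-hand electrode is the cathode (reduction).
E°cell = E°(right) − E°(left) = −0.44 − (+0.52) = −0.96 V.
The negative sign shows that, as written, the cell would require an external voltage to drive the reaction.

−0.96 V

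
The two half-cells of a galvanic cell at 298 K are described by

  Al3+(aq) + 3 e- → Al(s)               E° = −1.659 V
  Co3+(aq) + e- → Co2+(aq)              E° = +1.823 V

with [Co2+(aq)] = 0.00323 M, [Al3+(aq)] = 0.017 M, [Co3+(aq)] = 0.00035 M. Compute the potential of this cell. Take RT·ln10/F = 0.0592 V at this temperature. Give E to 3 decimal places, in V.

Since E°(Co³⁺/Co²⁺) > E°(Al³⁺/Al), Co³⁺/Co²⁺ serves as the cathode.
E°cell = E°cat − E°an = +1.823 − (−1.659) = +3.482 V; n = 3.
For the overall reaction 3 Co3+(aq) + Al(s) → 3 Co2+(aq) + Al3+(aq), Q = ([Co2+(aq)]^3·[Al3+(aq)]) / [Co3+(aq)]^3 = 13.4, giving log Q = 1.126.
By the Nernst equation, E = +3.482 − (0.0592/3)·(1.126) = +3.460 V.

+3.460 V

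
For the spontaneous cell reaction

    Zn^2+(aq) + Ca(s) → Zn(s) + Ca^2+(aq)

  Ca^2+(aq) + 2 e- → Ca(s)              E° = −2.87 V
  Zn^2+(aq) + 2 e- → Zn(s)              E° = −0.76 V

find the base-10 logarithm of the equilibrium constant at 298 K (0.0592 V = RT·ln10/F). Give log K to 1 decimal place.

log K = 71.3

The Zn²⁺/Zn couple is reduced (cathode); E°cell = −0.76 − (−2.87) = +2.11 V with n = 2.
At equilibrium E = 0, so log K = nE°cell / 0.0592 = (2)(+2.11) / 0.0592 = 71.3.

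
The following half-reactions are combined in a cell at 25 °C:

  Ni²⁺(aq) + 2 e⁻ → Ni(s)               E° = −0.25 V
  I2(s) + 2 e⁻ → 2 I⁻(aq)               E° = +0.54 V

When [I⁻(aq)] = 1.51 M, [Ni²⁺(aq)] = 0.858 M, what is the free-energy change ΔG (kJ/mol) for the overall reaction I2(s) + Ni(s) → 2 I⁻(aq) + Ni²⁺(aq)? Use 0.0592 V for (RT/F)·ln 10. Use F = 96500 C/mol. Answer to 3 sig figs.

−151 kJ/mol

With I₂/I⁻ reduced at the cathode, E°cell = +0.54 − (−0.25) = +0.79 V and n = 2.
Q = [I⁻(aq)]^2·[Ni²⁺(aq)] = 1.96, so log Q = 0.291 and E = +0.79 − (0.0592/2)(0.291) = +0.7814 V.
ΔG = −nFE = −(2)(96500)(+0.7814) J/mol = −151 kJ/mol.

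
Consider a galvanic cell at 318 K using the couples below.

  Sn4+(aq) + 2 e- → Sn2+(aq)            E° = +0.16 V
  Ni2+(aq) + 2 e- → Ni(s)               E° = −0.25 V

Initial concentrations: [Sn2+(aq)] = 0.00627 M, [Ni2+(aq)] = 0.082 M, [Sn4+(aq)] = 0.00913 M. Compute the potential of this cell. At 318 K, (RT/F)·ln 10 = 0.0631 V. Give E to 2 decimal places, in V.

Sn⁴⁺/Sn²⁺ is reduced (cathode, E° = +0.16 V) and Ni²⁺/Ni is oxidized (anode).
E°cell = E°cat − E°an = +0.16 − (−0.25) = +0.41 V; n = 2.
For the overall reaction Sn4+(aq) + Ni(s) → Sn2+(aq) + Ni2+(aq), Q = ([Sn2+(aq)]·[Ni2+(aq)]) / [Sn4+(aq)] = 0.0563, giving log Q = −1.249.
E = E° − (0.0631/n)·log Q = +0.41 − (0.0631/2)(−1.249) = +0.45 V.

+0.45 V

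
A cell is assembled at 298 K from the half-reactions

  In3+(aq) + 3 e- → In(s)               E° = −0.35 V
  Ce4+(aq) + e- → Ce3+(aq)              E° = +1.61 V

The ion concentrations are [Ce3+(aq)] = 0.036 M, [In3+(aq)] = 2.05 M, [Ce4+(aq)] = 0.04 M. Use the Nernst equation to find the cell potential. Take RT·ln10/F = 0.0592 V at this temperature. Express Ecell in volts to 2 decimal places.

Since E°(Ce⁴⁺/Ce³⁺) > E°(In³⁺/In), Ce⁴⁺/Ce³⁺ serves as the cathode.
E°cell = E°cat − E°an = +1.61 − (−0.35) = +1.96 V; n = 3.
Balancing gives 3 Ce4+(aq) + In(s) → 3 Ce3+(aq) + In3+(aq); hence Q = ([Ce3+(aq)]^3·[In3+(aq)]) / [Ce4+(aq)]^3 = 1.49 (log Q = 0.174).
Applying E = E° − (RT ln10/nF)·log Q gives +1.96 − (0.0592/3)(0.174) = +1.96 V.

+1.96 V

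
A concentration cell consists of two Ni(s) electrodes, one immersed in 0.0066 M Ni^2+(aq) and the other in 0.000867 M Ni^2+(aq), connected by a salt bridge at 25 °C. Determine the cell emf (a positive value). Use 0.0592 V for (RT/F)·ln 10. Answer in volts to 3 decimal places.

0.026 V

For a concentration cell E°cell = 0, since both electrodes use the same couple.
The compartment with the higher Ni^2+(aq) concentration (0.0066 M) acts as the cathode; ions are reduced there and produced at the dilute (0.000867 M) anode.
With n = 2, Ecell = −(0.0592/2)·log([dilute]/[conc]) = −(0.0592/2)·log(0.000867/0.0066) = +0.026 V.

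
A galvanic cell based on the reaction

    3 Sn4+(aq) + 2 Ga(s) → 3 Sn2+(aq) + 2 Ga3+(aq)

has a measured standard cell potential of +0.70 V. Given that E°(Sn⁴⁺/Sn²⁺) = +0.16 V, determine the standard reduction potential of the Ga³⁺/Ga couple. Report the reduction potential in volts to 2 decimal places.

−0.54 V

In the reaction as written the Sn⁴⁺/Sn²⁺ couple is reduced (cathode) and Ga³⁺/Ga is oxidized (anode), so E°cell = E°(Sn⁴⁺/Sn²⁺) − E°(Ga³⁺/Ga).
E°(Ga³⁺/Ga) = E°(cathode) − E°cell = +0.16 − (+0.70) = −0.54 V.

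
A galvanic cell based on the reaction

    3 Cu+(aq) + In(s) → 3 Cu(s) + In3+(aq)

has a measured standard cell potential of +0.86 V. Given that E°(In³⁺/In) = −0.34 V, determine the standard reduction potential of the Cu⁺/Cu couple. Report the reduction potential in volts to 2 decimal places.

+0.52 V

In the reaction as written the Cu⁺/Cu couple is reduced (cathode) and In³⁺/In is oxidized (anode), so E°cell = E°(Cu⁺/Cu) − E°(In³⁺/In).
E°(Cu⁺/Cu) = E°cell + E°(anode) = +0.86 + (−0.34) = +0.52 V.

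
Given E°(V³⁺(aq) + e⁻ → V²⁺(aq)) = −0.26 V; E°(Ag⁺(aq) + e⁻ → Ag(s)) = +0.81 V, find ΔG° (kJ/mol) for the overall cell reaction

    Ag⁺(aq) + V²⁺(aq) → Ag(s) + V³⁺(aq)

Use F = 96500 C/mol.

In the reaction as written Ag⁺(aq) is reduced, so the Ag⁺/Ag couple is the cathode and V³⁺/V²⁺ is the anode.
E°cell = +0.81 − (−0.26) = +1.07 V; balancing electrons gives n = 1.
ΔG° = −nFE°cell = −(1)(96500)(+1.07) J/mol = −103 kJ/mol.

−103 kJ/mol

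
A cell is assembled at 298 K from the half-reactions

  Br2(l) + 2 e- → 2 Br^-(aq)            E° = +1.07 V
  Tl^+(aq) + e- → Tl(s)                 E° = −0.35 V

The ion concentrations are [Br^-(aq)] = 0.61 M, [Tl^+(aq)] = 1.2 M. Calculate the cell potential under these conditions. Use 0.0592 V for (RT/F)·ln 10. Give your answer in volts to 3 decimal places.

Br₂/Br⁻ is reduced (cathode, E° = +1.07 V) and Tl⁺/Tl is oxidized (anode).
The standard potential is +1.07 − (−0.35) = +1.42 V and the balanced reaction transfers n = 2 electrons.
For the overall reaction Br2(l) + 2 Tl(s) → 2 Br^-(aq) + 2 Tl^+(aq), Q = [Br^-(aq)]^2·[Tl^+(aq)]^2 = 0.536, giving log Q = −0.271.
Applying E = E° − (RT ln10/nF)·log Q gives +1.42 − (0.0592/2)(−0.271) = +1.428 V.

+1.428 V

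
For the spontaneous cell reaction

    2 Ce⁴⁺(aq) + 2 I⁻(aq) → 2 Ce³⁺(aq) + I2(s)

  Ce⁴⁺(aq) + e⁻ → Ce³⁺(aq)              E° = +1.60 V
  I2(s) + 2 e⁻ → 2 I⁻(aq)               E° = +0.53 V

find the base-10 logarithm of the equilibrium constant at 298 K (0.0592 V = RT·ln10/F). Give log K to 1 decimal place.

The Ce⁴⁺/Ce³⁺ couple is reduced (cathode); E°cell = +1.60 − (+0.53) = +1.07 V with n = 2.
At equilibrium E = 0, so log K = nE°cell / 0.0592 = (2)(+1.07) / 0.0592 = 36.1.

log K = 36.1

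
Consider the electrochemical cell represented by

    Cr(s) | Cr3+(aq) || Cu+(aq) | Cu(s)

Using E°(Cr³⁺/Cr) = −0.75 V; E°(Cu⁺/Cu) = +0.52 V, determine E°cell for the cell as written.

By convention the left-hand electrode in cell notation is the anode (oxidation) and the right-hand electrode is the cathode (reduction).
E°cell = E°(right) − E°(left) = +0.52 − (−0.75) = +1.27 V.

+1.27 V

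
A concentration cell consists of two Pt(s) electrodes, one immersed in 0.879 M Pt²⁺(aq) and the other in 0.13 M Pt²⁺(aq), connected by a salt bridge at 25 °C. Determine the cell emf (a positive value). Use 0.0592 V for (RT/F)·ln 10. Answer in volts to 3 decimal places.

0.025 V

For a concentration cell E°cell = 0, since both electrodes use the same couple.
The compartment with the higher Pt²⁺(aq) concentration (0.879 M) acts as the cathode; ions are reduced there and produced at the dilute (0.13 M) anode.
With n = 2, Ecell = −(0.0592/2)·log([dilute]/[conc]) = −(0.0592/2)·log(0.13/0.879) = +0.025 V.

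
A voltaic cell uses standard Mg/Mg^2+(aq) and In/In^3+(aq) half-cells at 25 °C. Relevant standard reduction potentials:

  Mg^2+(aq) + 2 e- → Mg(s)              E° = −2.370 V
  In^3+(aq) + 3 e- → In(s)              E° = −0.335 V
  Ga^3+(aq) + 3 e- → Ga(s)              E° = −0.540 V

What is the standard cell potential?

+2.035 V

The In³⁺/In couple has the higher E°, so In ion is reduced (cathode) and Mg is oxidized (anode).
E°cell = E°(cathode) − E°(anode) = −0.335 − (−2.370) = +2.035 V.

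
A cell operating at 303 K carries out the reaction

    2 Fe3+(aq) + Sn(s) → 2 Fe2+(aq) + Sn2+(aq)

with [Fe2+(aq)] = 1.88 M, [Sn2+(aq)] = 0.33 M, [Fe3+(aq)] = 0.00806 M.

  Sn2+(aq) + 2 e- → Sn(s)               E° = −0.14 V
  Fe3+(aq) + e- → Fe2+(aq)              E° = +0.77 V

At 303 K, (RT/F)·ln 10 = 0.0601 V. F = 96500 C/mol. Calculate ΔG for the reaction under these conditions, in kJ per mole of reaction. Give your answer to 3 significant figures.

The standard cell potential is +0.77 − (−0.14) = +0.91 V, with n = 2 electrons in the balanced equation.
Here Q = ([Fe2+(aq)]^2·[Sn2+(aq)]) / [Fe3+(aq)]^2 = 1.8×10^4 (log Q = 4.254), giving E = +0.91 − (0.0601/2)·(4.254) = +0.7822 V.
Then ΔG = −nFE = −2 × 96500 × +0.7822 J/mol = −151 kJ/mol.

−151 kJ/mol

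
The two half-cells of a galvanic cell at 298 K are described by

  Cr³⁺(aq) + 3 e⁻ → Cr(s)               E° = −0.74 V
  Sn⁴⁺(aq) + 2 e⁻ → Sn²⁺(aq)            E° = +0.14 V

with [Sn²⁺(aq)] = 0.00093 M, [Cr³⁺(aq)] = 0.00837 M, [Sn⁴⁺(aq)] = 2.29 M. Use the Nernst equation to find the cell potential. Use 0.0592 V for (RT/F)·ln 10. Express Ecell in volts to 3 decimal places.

+1.021 V

Since E°(Sn⁴⁺/Sn²⁺) > E°(Cr³⁺/Cr), Sn⁴⁺/Sn²⁺ serves as the cathode.
E°cell = E°cat − E°an = +0.14 − (−0.74) = +0.88 V; n = 6.
For the overall reaction 3 Sn⁴⁺(aq) + 2 Cr(s) → 3 Sn²⁺(aq) + 2 Cr³⁺(aq), Q = ([Sn²⁺(aq)]^3·[Cr³⁺(aq)]^2) / [Sn⁴⁺(aq)]^3 = 4.69×10^−15, giving log Q = −14.329.
Applying E = E° − (RT ln10/nF)·log Q gives +0.88 − (0.0592/6)(−14.329) = +1.021 V.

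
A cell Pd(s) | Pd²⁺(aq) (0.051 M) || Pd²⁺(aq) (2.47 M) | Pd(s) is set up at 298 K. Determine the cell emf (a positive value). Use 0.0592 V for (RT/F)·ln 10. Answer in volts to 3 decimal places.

For a concentration cell E°cell = 0, since both electrodes use the same couple.
The compartment with the higher Pd²⁺(aq) concentration (2.47 M) acts as the cathode; ions are reduced there and produced at the dilute (0.051 M) anode.
With n = 2, Ecell = −(0.0592/2)·log([dilute]/[conc]) = −(0.0592/2)·log(0.051/2.47) = +0.050 V.

0.050 V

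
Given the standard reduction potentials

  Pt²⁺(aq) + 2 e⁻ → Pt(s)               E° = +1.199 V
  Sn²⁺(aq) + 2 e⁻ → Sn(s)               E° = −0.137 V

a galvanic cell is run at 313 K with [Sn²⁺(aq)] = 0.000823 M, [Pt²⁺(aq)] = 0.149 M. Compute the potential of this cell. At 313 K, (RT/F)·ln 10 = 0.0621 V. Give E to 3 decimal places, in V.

Pt²⁺/Pt is reduced (cathode, E° = +1.199 V) and Sn²⁺/Sn is oxidized (anode).
E°cell = E°cat − E°an = +1.199 − (−0.137) = +1.336 V; n = 2.
The balanced reaction is Pt²⁺(aq) + Sn(s) → Pt(s) + Sn²⁺(aq), so Q = [Sn²⁺(aq)] / [Pt²⁺(aq)] = 0.00552 and log Q = −2.258.
Applying E = E° − (RT ln10/nF)·log Q gives +1.336 − (0.0621/2)(−2.258) = +1.406 V.

+1.406 V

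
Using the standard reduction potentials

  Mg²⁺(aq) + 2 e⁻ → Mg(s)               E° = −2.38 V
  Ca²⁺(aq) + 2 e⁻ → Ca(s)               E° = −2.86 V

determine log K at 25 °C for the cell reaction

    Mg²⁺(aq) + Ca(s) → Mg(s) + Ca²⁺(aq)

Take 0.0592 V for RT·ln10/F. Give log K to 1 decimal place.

The Mg²⁺/Mg couple is reduced (cathode); E°cell = −2.38 − (−2.86) = +0.48 V with n = 2.
At equilibrium E = 0, so log K = nE°cell / 0.0592 = (2)(+0.48) / 0.0592 = 16.2.

log K = 16.2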